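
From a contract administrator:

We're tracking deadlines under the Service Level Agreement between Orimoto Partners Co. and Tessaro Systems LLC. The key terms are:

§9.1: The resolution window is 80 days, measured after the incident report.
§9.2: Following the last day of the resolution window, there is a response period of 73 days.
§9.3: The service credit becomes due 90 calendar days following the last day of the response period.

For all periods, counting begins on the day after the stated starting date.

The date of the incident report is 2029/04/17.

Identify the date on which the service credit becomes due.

Adding 80 calendar days to 2029/04/17 gives 2029/07/06, which is the last day of the resolution window.
The last day of the response period: 73 calendar days after 2029/07/06 is 2029/09/17.
Adding 90 calendar days to 2029/09/17 gives 2029/12/16, which is the date on which the service credit becomes due.

2029/12/16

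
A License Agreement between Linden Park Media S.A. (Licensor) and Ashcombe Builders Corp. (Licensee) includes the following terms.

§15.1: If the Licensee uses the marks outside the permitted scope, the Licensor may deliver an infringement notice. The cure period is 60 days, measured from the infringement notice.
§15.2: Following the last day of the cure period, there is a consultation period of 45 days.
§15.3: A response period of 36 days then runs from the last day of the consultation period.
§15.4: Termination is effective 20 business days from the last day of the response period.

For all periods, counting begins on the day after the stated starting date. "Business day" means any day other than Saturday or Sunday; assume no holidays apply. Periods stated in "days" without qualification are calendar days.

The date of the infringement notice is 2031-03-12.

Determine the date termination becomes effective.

The last day of the cure period: 2031-03-12 + 60 days = 2031-05-11.
The last day of the consultation period: 45 calendar days after 2031-05-11 is 2031-06-25.
The last day of the response period: 2031-06-25 + 36 days = 2031-07-31.
The date termination becomes effective: counting 20 business days from Thursday, 2031-07-31 (Aug 1, Aug 4, Aug 5, Aug 6, …, Aug 26, Aug 27, Aug 28, skipping weekends) reaches Thursday, 2031-08-28.

2031-08-28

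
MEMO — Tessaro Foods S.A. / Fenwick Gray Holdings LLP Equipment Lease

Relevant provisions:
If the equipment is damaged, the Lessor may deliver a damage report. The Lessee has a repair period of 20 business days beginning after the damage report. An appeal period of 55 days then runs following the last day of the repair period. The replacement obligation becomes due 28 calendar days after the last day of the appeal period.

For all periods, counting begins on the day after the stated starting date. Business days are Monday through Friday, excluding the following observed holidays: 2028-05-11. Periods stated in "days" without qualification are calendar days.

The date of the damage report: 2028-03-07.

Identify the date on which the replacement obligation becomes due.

From Tuesday, 2028-03-07, 20 business days (Mar 8, Mar 9, Mar 10, Mar 13, …, Mar 31, Apr 3, Apr 4, skipping weekends) brings us to Tuesday, 2028-04-04, which is the last day of the repair period.
The last day of the appeal period: 55 calendar days after 2028-04-04 is 2028-05-29.
The date on which the replacement obligation becomes due: 2028-05-29 + 28 days = 2028-06-26.

2028-06-26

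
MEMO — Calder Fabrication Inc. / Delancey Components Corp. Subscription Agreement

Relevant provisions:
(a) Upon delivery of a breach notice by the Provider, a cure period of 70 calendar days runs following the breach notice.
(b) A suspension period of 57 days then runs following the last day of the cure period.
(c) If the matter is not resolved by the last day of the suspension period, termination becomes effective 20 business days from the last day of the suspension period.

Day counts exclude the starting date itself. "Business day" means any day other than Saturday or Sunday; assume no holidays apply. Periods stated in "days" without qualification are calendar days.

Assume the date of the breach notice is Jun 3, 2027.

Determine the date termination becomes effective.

Nov 5, 2027

The last day of the cure period: Jun 3, 2027 + 70 days = Aug 12, 2027.
The last day of the suspension period: 57 calendar days after Aug 12, 2027 is Oct 8, 2027.
The date termination becomes effective: 20 business days after Friday, Oct 8, 2027, skipping weekends — Oct 11, Oct 12, Oct 13, Oct 14, …, Nov 3, Nov 4, Nov 5 — lands on Friday, Nov 5, 2027.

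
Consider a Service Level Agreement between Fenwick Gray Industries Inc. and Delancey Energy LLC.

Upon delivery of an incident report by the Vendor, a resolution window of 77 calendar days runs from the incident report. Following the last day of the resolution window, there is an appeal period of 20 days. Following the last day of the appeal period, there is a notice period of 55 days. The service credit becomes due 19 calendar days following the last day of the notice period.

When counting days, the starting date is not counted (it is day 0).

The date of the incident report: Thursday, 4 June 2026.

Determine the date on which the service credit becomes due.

22 November 2026

The last day of the resolution window: 77 calendar days after 4 June 2026 is 20 August 2026.
Adding 20 calendar days to 20 August 2026 gives 9 September 2026, which is the last day of the appeal period.
Adding 55 calendar days to 9 September 2026 gives 3 November 2026, which is the last day of the notice period.
Adding 19 calendar days to 3 November 2026 gives 22 November 2026, which is the date on which the service credit becomes due.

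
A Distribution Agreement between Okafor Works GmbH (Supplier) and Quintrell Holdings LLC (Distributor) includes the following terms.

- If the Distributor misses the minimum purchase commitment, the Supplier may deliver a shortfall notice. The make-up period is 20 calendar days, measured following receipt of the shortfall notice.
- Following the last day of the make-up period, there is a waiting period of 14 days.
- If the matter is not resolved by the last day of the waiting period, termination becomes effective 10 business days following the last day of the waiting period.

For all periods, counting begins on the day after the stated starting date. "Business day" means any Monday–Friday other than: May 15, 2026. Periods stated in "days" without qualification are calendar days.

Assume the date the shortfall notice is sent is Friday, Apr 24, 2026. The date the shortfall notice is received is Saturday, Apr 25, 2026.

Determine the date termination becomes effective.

The last day of the make-up period: 20 calendar days after Apr 25, 2026 is May 15, 2026.
Adding 14 calendar days to May 15, 2026 gives May 29, 2026, which is the last day of the waiting period.
From Friday, May 29, 2026, 10 business days (Jun 1, Jun 2, Jun 3, Jun 4, Jun 5, Jun 8, Jun 9, Jun 10, Jun 11, Jun 12, skipping weekends) brings us to Friday, Jun 12, 2026, which is the date termination becomes effective.

Jun 12, 2026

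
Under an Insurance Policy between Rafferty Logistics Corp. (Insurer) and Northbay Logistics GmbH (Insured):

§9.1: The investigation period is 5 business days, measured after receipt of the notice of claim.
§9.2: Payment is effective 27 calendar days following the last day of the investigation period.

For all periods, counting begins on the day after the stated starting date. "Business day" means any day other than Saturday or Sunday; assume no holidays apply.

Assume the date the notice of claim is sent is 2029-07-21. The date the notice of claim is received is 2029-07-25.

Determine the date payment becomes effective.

From Wednesday, 2029-07-25, 5 business days (Jul 26, Jul 27, Jul 30, Jul 31, Aug 1, skipping weekends) brings us to Wednesday, 2029-08-01, which is the last day of the investigation period.
Adding 27 calendar days to 2029-08-01 gives 2029-08-28, which is the date payment becomes effective.

2029-08-28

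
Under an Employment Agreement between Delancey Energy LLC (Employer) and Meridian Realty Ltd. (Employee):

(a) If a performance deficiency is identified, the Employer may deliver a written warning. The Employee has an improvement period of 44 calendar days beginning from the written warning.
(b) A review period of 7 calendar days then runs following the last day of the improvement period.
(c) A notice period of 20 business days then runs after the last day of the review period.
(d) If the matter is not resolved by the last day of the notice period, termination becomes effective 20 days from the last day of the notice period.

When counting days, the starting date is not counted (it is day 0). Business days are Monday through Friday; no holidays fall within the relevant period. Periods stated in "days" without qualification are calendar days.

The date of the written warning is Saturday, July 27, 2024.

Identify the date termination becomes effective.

The last day of the improvement period: 44 calendar days after July 27, 2024 is September 9, 2024.
Adding 7 calendar days to September 9, 2024 gives September 16, 2024, which is the last day of the review period.
The last day of the notice period: counting 20 business days from Monday, September 16, 2024 (Sep 17, Sep 18, Sep 19, Sep 20, …, Oct 10, Oct 11, Oct 14, skipping weekends) reaches Monday, October 14, 2024.
The date termination becomes effective: 20 calendar days after October 14, 2024 is November 3, 2024.

November 3, 2024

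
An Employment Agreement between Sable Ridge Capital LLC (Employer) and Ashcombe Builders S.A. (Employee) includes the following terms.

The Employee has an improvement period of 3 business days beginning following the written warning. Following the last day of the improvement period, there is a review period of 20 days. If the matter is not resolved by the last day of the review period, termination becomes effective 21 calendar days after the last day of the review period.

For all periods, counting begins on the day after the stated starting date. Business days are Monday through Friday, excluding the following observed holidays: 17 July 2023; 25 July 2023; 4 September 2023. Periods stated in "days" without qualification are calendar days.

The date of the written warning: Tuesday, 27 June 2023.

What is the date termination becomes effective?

10 August 2023

The last day of the improvement period: 3 business days after Tuesday, 27 June 2023, skipping weekends — Jun 28, Jun 29, Jun 30 — lands on Friday, 30 June 2023.
The last day of the review period: 30 June 2023 + 20 days = 20 July 2023.
Adding 21 calendar days to 20 July 2023 gives 10 August 2023, which is the date termination becomes effective.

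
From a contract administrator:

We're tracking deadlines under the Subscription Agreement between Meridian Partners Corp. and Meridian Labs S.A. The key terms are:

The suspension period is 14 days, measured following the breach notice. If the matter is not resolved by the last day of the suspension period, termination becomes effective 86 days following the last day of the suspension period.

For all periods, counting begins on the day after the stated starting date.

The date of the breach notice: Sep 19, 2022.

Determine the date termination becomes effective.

Dec 28, 2022

The last day of the suspension period: Sep 19, 2022 + 14 days = Oct 3, 2022.
The date termination becomes effective: 86 calendar days after Oct 3, 2022 is Dec 28, 2022.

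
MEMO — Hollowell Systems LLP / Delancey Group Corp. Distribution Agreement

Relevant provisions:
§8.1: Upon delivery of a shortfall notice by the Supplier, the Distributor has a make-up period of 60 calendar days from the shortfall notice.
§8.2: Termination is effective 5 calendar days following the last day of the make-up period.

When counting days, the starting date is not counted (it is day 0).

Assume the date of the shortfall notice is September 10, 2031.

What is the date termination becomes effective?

Adding 60 calendar days to September 10, 2031 gives November 9, 2031, which is the last day of the make-up period.
The date termination becomes effective: 5 calendar days after November 9, 2031 is November 14, 2031.

November 14, 2031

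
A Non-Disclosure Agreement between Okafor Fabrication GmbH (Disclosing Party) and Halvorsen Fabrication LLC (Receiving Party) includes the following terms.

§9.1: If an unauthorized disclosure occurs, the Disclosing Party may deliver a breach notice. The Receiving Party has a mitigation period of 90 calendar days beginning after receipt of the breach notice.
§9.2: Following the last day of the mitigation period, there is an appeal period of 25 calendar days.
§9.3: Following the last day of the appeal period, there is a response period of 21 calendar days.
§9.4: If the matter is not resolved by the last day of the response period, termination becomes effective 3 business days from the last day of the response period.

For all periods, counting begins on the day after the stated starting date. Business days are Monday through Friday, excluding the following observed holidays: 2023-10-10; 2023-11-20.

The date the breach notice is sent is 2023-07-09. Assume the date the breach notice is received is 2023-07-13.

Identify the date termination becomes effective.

Adding 90 calendar days to 2023-07-13 gives 2023-10-11, which is the last day of the mitigation period.
Adding 25 calendar days to 2023-10-11 gives 2023-11-05, which is the last day of the appeal period.
The last day of the response period: 2023-11-05 + 21 days = 2023-11-26.
The date termination becomes effective: counting 3 business days from Sunday, 2023-11-26 (Nov 27, Nov 28, Nov 29, skipping weekends) reaches Wednesday, 2023-11-29.

2023-11-29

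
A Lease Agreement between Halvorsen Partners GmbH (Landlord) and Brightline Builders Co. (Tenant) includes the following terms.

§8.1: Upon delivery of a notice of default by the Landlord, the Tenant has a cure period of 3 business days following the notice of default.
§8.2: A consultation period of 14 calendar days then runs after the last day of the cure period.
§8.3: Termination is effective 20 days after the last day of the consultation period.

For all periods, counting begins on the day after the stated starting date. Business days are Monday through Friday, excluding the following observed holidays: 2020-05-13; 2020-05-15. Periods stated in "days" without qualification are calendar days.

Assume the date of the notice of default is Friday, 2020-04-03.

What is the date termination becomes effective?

2020-05-12

From Friday, 2020-04-03, 3 business days (Apr 6, Apr 7, Apr 8, skipping weekends) brings us to Wednesday, 2020-04-08, which is the last day of the cure period.
The last day of the consultation period: 14 calendar days after 2020-04-08 is 2020-04-22.
The date termination becomes effective: 20 calendar days after 2020-04-22 is 2020-05-12.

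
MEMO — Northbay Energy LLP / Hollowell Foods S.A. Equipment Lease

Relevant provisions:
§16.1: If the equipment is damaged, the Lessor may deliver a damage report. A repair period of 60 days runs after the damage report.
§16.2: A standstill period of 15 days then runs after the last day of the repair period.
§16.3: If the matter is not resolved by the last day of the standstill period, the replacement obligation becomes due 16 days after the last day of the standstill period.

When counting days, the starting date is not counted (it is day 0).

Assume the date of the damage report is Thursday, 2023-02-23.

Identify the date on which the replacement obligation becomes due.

2023-05-25

The last day of the repair period: 2023-02-23 + 60 days = 2023-04-24.
The last day of the standstill period: 2023-04-24 + 15 days = 2023-05-09.
The date on which the replacement obligation becomes due: 2023-05-09 + 16 days = 2023-05-25.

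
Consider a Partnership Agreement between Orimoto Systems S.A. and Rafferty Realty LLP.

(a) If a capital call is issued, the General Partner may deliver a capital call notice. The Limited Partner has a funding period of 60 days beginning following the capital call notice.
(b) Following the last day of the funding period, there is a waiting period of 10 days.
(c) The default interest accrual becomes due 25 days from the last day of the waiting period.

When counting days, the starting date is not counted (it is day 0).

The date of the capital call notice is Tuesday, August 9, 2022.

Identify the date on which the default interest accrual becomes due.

November 12, 2022

Adding 60 calendar days to August 9, 2022 gives October 8, 2022, which is the last day of the funding period.
Adding 10 calendar days to October 8, 2022 gives October 18, 2022, which is the last day of the waiting period.
The date on which the default interest accrual becomes due: October 18, 2022 + 25 days = November 12, 2022.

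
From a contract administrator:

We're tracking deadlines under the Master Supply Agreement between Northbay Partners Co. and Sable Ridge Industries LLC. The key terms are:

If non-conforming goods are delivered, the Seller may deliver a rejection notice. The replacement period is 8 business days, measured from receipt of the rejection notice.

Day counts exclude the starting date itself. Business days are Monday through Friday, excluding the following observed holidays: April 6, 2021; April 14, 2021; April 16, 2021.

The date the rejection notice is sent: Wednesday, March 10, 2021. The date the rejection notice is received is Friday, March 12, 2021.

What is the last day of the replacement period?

The last day of the replacement period: counting 8 business days from Friday, March 12, 2021 (Mar 15, Mar 16, Mar 17, Mar 18, Mar 19, Mar 22, Mar 23, Mar 24, skipping weekends) reaches Wednesday, March 24, 2021.

March 24, 2021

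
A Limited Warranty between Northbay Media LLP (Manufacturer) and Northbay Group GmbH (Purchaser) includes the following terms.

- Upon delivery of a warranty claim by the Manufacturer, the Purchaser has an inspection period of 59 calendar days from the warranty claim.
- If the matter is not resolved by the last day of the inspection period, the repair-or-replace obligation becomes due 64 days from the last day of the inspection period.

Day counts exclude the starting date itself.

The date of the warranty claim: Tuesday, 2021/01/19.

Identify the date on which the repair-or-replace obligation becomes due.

2021/05/22

The last day of the inspection period: 2021/01/19 + 59 days = 2021/03/19.
The date on which the repair-or-replace obligation becomes due: 2021/03/19 + 64 days = 2021/05/22.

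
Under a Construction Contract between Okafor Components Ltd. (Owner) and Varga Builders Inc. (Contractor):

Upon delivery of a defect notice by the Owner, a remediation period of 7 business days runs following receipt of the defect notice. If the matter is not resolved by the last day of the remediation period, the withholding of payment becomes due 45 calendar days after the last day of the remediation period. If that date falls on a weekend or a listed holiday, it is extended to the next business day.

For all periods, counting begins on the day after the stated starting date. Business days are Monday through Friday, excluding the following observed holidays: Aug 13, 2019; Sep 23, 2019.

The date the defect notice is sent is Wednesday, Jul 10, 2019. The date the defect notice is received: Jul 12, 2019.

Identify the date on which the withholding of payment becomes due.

The last day of the remediation period: 7 business days after Friday, Jul 12, 2019, skipping weekends — Jul 15, Jul 16, Jul 17, Jul 18, Jul 19, Jul 22, Jul 23 — lands on Tuesday, Jul 23, 2019.
The date on which the withholding of payment becomes due: Jul 23, 2019 + 45 days = Sep 6, 2019. Sep 6, 2019 is a Friday and is not a listed holiday, so no roll-forward applies.

Sep 6, 2019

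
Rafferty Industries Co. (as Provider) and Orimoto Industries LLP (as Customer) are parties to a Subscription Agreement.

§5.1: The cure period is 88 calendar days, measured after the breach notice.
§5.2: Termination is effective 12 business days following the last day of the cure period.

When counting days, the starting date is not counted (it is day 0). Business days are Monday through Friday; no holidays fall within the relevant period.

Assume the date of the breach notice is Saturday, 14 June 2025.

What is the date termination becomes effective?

Adding 88 calendar days to 14 June 2025 gives 10 September 2025, which is the last day of the cure period.
From Wednesday, 10 September 2025, 12 business days (Sep 11, Sep 12, Sep 15, Sep 16, …, Sep 24, Sep 25, Sep 26, skipping weekends) brings us to Friday, 26 September 2025, which is the date termination becomes effective.

26 September 2025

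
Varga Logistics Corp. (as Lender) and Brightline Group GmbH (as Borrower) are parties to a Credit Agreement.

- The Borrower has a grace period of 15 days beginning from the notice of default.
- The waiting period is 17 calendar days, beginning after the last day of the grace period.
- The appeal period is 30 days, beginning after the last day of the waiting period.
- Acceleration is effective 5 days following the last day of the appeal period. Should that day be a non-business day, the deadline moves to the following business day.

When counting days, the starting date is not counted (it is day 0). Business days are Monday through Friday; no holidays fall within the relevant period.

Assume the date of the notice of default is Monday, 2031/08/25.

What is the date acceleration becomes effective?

The last day of the grace period: 2031/08/25 + 15 days = 2031/09/09.
Adding 17 calendar days to 2031/09/09 gives 2031/09/26, which is the last day of the waiting period.
The last day of the appeal period: 2031/09/26 + 30 days = 2031/10/26.
Adding 5 calendar days to 2031/10/26 gives 2031/10/31, which is the date acceleration becomes effective. 2031/10/31 is a Friday, so no roll-forward applies.

2031/10/31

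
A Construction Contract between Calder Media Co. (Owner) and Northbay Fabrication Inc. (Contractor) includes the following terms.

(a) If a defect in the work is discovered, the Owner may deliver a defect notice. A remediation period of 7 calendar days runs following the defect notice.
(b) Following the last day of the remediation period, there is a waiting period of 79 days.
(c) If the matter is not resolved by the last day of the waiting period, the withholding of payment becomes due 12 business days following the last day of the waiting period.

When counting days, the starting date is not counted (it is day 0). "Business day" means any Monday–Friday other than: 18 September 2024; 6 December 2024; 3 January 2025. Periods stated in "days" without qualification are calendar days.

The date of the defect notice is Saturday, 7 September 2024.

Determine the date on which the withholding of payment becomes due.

19 December 2024

The last day of the remediation period: 7 September 2024 + 7 days = 14 September 2024.
The last day of the waiting period: 79 calendar days after 14 September 2024 is 2 December 2024.
From Monday, 2 December 2024, 12 business days (Dec 3, Dec 4, Dec 5, Dec 9, …, Dec 17, Dec 18, Dec 19, skipping weekends and the listed holiday on Dec 6) brings us to Thursday, 19 December 2024, which is the date on which the withholding of payment becomes due.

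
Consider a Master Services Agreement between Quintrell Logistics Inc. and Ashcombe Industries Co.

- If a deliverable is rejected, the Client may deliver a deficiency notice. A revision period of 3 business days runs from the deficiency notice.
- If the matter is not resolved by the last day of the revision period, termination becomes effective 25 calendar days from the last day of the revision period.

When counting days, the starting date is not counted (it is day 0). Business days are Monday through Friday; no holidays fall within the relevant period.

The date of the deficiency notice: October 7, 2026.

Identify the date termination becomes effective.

From Wednesday, October 7, 2026, 3 business days (Oct 8, Oct 9, Oct 12, skipping weekends) brings us to Monday, October 12, 2026, which is the last day of the revision period.
Adding 25 calendar days to October 12, 2026 gives November 6, 2026, which is the date termination becomes effective.

November 6, 2026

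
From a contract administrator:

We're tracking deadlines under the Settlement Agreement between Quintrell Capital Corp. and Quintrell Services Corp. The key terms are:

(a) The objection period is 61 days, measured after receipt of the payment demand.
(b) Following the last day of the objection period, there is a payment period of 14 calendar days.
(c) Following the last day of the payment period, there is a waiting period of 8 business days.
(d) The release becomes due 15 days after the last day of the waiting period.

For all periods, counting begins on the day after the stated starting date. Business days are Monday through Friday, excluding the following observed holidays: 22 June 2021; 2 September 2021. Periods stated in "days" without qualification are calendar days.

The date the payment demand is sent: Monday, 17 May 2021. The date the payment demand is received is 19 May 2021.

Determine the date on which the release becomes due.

The last day of the objection period: 19 May 2021 + 61 days = 19 July 2021.
The last day of the payment period: 19 July 2021 + 14 days = 2 August 2021.
The last day of the waiting period: counting 8 business days from Monday, 2 August 2021 (Aug 3, Aug 4, Aug 5, Aug 6, Aug 9, Aug 10, Aug 11, Aug 12, skipping weekends) reaches Thursday, 12 August 2021.
The date on which the release becomes due: 12 August 2021 + 15 days = 27 August 2021.

27 August 2021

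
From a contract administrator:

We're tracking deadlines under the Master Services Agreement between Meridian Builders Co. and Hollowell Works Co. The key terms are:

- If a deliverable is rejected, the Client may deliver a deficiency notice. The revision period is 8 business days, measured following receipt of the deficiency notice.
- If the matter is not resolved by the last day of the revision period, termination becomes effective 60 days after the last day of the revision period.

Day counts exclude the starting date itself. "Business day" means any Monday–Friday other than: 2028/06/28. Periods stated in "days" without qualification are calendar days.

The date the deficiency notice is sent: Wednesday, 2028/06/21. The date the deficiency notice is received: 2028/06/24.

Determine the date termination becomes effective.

2028/09/04

The last day of the revision period: 8 business days after Saturday, 2028/06/24, skipping weekends and the listed holiday on Jun 28 — Jun 26, Jun 27, Jun 29, Jun 30, Jul 3, Jul 4, Jul 5, Jul 6 — lands on Thursday, 2028/07/06.
The date termination becomes effective: 60 calendar days after 2028/07/06 is 2028/09/04.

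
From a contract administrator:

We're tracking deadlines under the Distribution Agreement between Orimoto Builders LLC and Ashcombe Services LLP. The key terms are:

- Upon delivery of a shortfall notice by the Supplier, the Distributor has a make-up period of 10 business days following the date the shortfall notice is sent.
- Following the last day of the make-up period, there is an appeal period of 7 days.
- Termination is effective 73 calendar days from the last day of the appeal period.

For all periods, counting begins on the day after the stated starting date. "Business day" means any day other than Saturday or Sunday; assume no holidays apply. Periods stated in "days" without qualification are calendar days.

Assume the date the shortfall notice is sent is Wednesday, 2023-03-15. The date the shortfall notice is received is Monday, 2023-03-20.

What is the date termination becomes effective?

From Wednesday, 2023-03-15, 10 business days (Mar 16, Mar 17, Mar 20, Mar 21, Mar 22, Mar 23, Mar 24, Mar 27, Mar 28, Mar 29, skipping weekends) brings us to Wednesday, 2023-03-29, which is the last day of the make-up period.
Adding 7 calendar days to 2023-03-29 gives 2023-04-05, which is the last day of the appeal period.
Adding 73 calendar days to 2023-04-05 gives 2023-06-17, which is the date termination becomes effective.

2023-06-17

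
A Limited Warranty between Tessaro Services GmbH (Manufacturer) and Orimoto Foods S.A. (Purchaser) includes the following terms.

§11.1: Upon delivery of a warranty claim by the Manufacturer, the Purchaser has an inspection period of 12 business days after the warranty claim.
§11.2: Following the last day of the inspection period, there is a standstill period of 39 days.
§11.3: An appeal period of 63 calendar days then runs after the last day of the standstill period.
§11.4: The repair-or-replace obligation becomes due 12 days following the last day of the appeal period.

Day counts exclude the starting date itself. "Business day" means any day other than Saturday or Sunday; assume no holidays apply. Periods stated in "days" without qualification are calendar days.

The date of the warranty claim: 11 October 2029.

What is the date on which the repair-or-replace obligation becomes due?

20 February 2030

The last day of the inspection period: counting 12 business days from Thursday, 11 October 2029 (Oct 12, Oct 15, Oct 16, Oct 17, …, Oct 25, Oct 26, Oct 29, skipping weekends) reaches Monday, 29 October 2029.
Adding 39 calendar days to 29 October 2029 gives 7 December 2029, which is the last day of the standstill period.
The last day of the appeal period: 7 December 2029 + 63 days = 8 February 2030.
The date on which the repair-or-replace obligation becomes due: 12 calendar days after 8 February 2030 is 20 February 2030.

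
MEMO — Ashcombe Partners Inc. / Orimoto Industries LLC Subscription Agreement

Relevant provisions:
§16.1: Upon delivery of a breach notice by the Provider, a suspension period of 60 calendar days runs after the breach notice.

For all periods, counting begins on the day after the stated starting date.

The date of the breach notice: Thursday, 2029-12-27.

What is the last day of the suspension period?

The last day of the suspension period: 60 calendar days after 2029-12-27 is 2030-02-25.

2030-02-25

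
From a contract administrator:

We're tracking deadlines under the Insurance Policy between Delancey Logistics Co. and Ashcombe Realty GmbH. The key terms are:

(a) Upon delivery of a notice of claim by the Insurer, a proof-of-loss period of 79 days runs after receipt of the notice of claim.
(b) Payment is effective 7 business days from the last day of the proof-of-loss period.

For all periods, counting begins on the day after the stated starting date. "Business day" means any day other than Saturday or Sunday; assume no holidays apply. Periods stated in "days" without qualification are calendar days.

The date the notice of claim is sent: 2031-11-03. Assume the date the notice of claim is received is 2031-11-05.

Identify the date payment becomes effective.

The last day of the proof-of-loss period: 2031-11-05 + 79 days = 2032-01-23.
The date payment becomes effective: 7 business days after Friday, 2032-01-23, skipping weekends — Jan 26, Jan 27, Jan 28, Jan 29, Jan 30, Feb 2, Feb 3 — lands on Tuesday, 2032-02-03.

2032-02-03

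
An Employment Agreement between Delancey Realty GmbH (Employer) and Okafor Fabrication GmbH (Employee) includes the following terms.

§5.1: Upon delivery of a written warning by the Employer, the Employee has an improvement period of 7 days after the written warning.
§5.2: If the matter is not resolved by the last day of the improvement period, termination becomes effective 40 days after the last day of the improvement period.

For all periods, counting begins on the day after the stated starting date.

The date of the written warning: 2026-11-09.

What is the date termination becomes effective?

2026-12-26

The last day of the improvement period: 7 calendar days after 2026-11-09 is 2026-11-16.
The date termination becomes effective: 2026-11-16 + 40 days = 2026-12-26.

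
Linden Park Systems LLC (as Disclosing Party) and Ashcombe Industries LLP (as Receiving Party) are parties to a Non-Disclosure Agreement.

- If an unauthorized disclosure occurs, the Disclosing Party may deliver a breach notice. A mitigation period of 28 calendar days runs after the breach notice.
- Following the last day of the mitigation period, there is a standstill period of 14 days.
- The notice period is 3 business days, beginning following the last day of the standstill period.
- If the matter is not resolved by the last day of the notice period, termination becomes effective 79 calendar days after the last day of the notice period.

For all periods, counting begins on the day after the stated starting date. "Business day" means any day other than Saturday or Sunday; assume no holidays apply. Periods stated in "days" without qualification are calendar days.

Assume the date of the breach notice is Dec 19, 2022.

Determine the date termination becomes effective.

The last day of the mitigation period: Dec 19, 2022 + 28 days = Jan 16, 2023.
The last day of the standstill period: 14 calendar days after Jan 16, 2023 is Jan 30, 2023.
The last day of the notice period: 3 business days after Monday, Jan 30, 2023, skipping weekends — Jan 31, Feb 1, Feb 2 — lands on Thursday, Feb 2, 2023.
The date termination becomes effective: 79 calendar days after Feb 2, 2023 is Apr 22, 2023.

Apr 22, 2023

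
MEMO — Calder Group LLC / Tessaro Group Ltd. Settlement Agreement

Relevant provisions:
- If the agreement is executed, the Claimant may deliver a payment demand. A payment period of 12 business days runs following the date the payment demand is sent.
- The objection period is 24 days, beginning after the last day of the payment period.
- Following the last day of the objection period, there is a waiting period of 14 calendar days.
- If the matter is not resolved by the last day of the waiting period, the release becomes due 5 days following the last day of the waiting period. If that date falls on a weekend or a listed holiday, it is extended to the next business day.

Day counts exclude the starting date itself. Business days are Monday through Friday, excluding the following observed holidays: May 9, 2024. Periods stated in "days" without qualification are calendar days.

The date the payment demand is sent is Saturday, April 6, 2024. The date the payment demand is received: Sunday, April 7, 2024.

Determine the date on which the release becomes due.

The last day of the payment period: counting 12 business days from Saturday, April 6, 2024 (Apr 8, Apr 9, Apr 10, Apr 11, …, Apr 19, Apr 22, Apr 23, skipping weekends) reaches Tuesday, April 23, 2024.
The last day of the objection period: 24 calendar days after April 23, 2024 is May 17, 2024.
The last day of the waiting period: 14 calendar days after May 17, 2024 is May 31, 2024.
The date on which the release becomes due: May 31, 2024 + 5 days = June 5, 2024. June 5, 2024 is a Wednesday and is not a listed holiday, so no roll-forward applies.

June 5, 2024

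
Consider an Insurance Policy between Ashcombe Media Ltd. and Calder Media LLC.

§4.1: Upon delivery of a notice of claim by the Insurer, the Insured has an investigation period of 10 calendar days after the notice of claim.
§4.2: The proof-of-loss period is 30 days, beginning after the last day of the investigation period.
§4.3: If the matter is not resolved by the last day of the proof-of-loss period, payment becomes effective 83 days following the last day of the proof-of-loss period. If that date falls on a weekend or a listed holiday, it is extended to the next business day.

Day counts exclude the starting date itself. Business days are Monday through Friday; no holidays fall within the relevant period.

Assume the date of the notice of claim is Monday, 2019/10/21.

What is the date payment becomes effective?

2020/02/21

The last day of the investigation period: 2019/10/21 + 10 days = 2019/10/31.
The last day of the proof-of-loss period: 30 calendar days after 2019/10/31 is 2019/11/30.
The date payment becomes effective: 2019/11/30 + 83 days = 2020/02/21. 2020/02/21 is a Friday, so no roll-forward applies.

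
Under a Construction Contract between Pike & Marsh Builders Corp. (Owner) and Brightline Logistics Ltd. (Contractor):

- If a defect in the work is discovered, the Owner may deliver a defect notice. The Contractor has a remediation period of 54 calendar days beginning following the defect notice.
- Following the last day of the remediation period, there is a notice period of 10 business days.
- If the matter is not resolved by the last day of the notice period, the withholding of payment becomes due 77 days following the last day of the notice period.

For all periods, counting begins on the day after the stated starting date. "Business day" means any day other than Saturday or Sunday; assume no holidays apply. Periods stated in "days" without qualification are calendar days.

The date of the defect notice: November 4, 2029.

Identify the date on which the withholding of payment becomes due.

The last day of the remediation period: November 4, 2029 + 54 days = December 28, 2029.
From Friday, December 28, 2029, 10 business days (Dec 31, Jan 1, Jan 2, Jan 3, Jan 4, Jan 7, Jan 8, Jan 9, Jan 10, Jan 11, skipping weekends) brings us to Friday, January 11, 2030, which is the last day of the notice period.
The date on which the withholding of payment becomes due: 77 calendar days after January 11, 2030 is March 29, 2030.

March 29, 2030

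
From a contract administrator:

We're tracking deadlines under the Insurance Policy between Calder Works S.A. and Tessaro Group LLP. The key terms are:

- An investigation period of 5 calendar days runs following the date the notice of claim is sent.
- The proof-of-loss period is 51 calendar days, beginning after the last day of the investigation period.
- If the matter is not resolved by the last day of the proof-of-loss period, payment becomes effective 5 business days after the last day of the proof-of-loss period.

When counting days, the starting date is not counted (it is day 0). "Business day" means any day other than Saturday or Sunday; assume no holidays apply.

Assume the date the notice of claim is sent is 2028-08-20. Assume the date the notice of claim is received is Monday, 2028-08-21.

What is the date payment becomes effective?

2028-10-20

Adding 5 calendar days to 2028-08-20 gives 2028-08-25, which is the last day of the investigation period.
Adding 51 calendar days to 2028-08-25 gives 2028-10-15, which is the last day of the proof-of-loss period.
The date payment becomes effective: counting 5 business days from Sunday, 2028-10-15 (Oct 16, Oct 17, Oct 18, Oct 19, Oct 20, skipping weekends) reaches Friday, 2028-10-20.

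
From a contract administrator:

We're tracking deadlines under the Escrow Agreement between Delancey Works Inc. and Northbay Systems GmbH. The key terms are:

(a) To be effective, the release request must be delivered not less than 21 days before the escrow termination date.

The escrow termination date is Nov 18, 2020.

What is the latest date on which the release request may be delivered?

Oct 28, 2020

Nov 18, 2020 minus 21 days is Oct 28, 2020.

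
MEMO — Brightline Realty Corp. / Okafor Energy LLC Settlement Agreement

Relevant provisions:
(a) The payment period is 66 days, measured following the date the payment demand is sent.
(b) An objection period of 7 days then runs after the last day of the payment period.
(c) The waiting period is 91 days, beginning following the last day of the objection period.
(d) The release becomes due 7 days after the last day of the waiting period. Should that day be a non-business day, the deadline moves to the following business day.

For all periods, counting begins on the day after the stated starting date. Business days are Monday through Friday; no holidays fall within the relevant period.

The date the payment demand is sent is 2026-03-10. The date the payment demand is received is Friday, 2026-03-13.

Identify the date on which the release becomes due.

2026-08-28

The last day of the payment period: 2026-03-10 + 66 days = 2026-05-15.
Adding 7 calendar days to 2026-05-15 gives 2026-05-22, which is the last day of the objection period.
Adding 91 calendar days to 2026-05-22 gives 2026-08-21, which is the last day of the waiting period.
The date on which the release becomes due: 2026-08-21 + 7 days = 2026-08-28. 2026-08-28 is a Friday, so no roll-forward applies.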